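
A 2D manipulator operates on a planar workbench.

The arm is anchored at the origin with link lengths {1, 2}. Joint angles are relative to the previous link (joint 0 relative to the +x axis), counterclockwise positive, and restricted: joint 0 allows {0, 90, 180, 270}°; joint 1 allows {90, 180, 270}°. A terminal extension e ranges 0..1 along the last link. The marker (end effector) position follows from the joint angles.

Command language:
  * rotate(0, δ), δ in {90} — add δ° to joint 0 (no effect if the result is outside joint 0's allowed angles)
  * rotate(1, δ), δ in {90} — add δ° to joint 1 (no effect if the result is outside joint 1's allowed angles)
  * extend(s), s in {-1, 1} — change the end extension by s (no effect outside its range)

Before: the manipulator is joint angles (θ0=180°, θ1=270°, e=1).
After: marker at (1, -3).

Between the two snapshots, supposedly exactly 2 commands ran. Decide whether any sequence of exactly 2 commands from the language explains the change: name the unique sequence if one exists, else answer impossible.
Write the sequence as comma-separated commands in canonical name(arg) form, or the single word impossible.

rotate(0, 90), rotate(0, 90)

t0: joint angles (θ0=180°, θ1=270°, e=1)
[1] after rotate(0, 90): joint angles (θ0=270°, θ1=270°, e=1)
[2] after rotate(0, 90): joint angles (θ0=0°, θ1=270°, e=1)
uniquely the one of 16 2-step routes that fits.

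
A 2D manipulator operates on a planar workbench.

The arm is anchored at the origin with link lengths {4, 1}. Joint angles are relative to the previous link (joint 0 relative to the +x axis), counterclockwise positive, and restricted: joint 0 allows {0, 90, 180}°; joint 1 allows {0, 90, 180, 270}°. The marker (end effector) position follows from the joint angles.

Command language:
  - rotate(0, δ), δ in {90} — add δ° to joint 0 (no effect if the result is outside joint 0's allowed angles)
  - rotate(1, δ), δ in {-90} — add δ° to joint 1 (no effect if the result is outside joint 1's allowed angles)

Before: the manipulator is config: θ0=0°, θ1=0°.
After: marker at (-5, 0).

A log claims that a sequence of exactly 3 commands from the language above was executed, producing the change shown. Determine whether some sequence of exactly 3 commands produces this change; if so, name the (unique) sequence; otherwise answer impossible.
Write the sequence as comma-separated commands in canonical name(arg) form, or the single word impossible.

rotate(0, 90), rotate(0, 90), rotate(0, 90)

t0: config: θ0=0°, θ1=0°
[1] after rotate(0, 90): config: θ0=90°, θ1=0°
[2] after rotate(0, 90): config: θ0=180°, θ1=0°
[3] after rotate(0, 90): config: θ0=180°, θ1=0°
no other 3-command option fits: unique.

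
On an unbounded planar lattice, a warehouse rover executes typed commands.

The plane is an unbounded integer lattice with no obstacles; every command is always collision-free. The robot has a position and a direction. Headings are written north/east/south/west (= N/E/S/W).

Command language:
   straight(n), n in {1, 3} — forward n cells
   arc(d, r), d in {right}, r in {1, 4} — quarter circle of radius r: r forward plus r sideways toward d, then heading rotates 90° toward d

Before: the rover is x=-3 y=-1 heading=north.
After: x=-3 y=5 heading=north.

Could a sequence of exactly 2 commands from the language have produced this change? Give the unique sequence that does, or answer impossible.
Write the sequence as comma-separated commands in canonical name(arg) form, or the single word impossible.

key: heading stays N — no command in the sequence turns
start: x=-3 y=-1 heading=north
step 1 (straight(3)): x=-3 y=2 heading=north
step 2 (straight(3)): x=-3 y=5 heading=north
all 16 alternatives checked — unique.

straight(3), straight(3)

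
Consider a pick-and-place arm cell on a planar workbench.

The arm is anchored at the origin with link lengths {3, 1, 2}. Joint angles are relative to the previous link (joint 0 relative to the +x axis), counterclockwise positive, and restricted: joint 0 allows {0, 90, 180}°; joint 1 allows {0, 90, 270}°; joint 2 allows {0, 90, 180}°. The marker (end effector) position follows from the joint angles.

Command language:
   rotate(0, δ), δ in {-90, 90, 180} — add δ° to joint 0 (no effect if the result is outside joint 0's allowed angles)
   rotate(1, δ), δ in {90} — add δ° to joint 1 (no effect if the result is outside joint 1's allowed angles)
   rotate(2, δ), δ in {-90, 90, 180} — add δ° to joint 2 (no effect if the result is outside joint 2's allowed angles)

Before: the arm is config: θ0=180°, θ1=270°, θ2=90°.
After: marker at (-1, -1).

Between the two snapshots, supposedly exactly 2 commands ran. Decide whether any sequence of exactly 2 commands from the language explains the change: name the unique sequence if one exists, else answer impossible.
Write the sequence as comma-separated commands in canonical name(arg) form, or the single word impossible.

from: config: θ0=180°, θ1=270°, θ2=90°
t=1 rotate(1, 90) ⇒ config: θ0=180°, θ1=0°, θ2=90°
t=2 rotate(1, 90) ⇒ config: θ0=180°, θ1=90°, θ2=90°
all 49 alternatives checked — unique.

rotate(1, 90), rotate(1, 90)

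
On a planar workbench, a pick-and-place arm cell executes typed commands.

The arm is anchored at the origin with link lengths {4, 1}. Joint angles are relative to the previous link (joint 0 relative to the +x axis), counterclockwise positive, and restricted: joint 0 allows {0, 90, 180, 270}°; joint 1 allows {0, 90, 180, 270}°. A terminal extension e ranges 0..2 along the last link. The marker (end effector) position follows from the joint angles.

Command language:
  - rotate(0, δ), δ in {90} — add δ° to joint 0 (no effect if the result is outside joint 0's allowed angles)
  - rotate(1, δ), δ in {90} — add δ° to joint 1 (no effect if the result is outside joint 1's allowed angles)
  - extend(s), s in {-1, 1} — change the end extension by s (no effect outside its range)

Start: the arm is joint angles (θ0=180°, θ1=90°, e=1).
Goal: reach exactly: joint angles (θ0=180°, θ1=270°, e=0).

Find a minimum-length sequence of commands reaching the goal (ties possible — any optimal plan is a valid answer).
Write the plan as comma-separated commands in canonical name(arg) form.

rotate(1, 90), rotate(1, 90), extend(-1)

begin: joint angles (θ0=180°, θ1=90°, e=1)
t=1 rotate(1, 90) ⇒ joint angles (θ0=180°, θ1=180°, e=1)
t=2 rotate(1, 90) ⇒ joint angles (θ0=180°, θ1=270°, e=1)
t=3 extend(-1) ⇒ joint angles (θ0=180°, θ1=270°, e=0)
minimal: 3 command(s), checked below 3.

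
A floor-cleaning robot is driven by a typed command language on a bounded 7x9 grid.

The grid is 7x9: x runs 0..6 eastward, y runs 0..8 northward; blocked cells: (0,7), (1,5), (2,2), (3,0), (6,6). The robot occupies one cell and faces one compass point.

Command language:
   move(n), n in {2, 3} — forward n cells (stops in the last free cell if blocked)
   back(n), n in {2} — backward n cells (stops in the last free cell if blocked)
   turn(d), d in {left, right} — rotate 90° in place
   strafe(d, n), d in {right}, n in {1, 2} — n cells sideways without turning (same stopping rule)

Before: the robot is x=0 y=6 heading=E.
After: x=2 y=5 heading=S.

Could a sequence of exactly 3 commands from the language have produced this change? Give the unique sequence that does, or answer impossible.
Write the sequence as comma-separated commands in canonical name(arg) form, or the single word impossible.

move(2), strafe(right, 1), turn(right)

key: running turn(right) before move(2) would end elsewhere — order is forced
from: x=0 y=6 heading=E
[1] after move(2): x=2 y=6 heading=E
[2] after strafe(right, 1): x=2 y=5 heading=E
[3] after turn(right): x=2 y=5 heading=S
uniquely the one of 343 3-step routes that fits.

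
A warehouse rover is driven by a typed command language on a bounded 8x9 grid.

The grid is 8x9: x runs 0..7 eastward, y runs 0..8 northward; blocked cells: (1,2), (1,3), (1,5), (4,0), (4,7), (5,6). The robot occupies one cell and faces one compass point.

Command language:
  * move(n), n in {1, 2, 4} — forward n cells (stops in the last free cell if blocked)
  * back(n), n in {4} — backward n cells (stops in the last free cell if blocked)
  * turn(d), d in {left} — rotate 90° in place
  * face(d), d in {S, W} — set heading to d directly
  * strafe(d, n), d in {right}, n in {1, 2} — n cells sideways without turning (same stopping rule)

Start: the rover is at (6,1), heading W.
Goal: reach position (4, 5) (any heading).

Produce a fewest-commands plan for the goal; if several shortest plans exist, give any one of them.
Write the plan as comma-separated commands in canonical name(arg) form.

face(S), back(4), strafe(right, 2)

begin: at (6,1), heading W
1. face(S) → at (6,1), heading S
2. back(4) → at (6,5), heading S
3. strafe(right, 2) → at (4,5), heading S
no 2-step plan works, so 3 is optimal.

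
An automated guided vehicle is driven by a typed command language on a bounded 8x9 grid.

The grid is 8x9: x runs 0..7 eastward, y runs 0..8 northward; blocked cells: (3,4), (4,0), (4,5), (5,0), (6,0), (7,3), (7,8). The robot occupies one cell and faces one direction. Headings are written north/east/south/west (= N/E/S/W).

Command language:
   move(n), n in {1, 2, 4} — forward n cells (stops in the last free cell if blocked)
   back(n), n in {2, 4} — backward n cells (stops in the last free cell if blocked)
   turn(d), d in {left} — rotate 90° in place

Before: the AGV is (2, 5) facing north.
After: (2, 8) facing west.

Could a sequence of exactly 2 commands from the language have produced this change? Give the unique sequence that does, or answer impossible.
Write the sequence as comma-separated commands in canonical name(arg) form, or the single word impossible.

move(4), turn(left)

key: cell and facing (now W) both changed — the 2 commands mix motion and turning
initial: (2, 5) facing north
step 1 (move(4)): (2, 8) facing north
step 2 (turn(left)): (2, 8) facing west
all 36 alternatives checked — unique.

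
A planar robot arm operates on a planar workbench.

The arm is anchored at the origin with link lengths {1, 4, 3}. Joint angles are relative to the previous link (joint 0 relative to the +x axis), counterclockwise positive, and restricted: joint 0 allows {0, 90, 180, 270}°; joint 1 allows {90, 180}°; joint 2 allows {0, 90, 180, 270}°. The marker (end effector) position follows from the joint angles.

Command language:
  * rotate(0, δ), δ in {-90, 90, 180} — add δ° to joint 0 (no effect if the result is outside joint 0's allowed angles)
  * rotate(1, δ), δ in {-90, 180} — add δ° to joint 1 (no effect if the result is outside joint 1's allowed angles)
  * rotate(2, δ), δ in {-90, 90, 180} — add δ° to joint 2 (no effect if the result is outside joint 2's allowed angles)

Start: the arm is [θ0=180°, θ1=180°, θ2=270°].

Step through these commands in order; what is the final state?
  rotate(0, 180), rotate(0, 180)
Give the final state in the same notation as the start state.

[θ0=180°, θ1=180°, θ2=270°]

from: [θ0=180°, θ1=180°, θ2=270°]
step 1 (rotate(0, 180)): [θ0=0°, θ1=180°, θ2=270°]
step 2 (rotate(0, 180)): [θ0=180°, θ1=180°, θ2=270°]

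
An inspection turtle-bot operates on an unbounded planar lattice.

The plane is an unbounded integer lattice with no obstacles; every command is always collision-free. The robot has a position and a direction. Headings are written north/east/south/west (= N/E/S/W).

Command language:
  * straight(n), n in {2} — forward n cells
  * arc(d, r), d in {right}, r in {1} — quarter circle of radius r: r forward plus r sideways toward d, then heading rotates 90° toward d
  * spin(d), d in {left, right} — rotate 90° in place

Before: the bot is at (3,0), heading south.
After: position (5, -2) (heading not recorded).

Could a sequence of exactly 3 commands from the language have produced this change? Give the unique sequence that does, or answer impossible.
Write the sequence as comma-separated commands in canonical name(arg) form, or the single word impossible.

straight(2), spin(left), straight(2)

initial: at (3,0), heading south
t=1 straight(2) ⇒ at (3,-2), heading south
t=2 spin(left) ⇒ at (3,-2), heading east
t=3 straight(2) ⇒ at (5,-2), heading east
no rival 3-sequence matches.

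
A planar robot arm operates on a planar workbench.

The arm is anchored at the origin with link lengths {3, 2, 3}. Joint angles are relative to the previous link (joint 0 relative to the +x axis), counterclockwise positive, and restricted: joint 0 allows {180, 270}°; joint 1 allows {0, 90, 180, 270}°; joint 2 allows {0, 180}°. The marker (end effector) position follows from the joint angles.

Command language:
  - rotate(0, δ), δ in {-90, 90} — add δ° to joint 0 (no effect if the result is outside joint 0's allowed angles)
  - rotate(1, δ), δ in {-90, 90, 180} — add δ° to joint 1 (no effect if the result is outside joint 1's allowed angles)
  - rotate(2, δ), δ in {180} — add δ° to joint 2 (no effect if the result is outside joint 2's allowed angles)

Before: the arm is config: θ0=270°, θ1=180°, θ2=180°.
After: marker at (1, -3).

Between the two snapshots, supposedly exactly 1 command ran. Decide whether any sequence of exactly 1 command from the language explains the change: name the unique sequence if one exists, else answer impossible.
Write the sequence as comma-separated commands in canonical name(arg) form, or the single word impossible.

initial: config: θ0=270°, θ1=180°, θ2=180°
step 1 (rotate(1, 90)): config: θ0=270°, θ1=270°, θ2=180°
no rival 1-sequence matches.

rotate(1, 90)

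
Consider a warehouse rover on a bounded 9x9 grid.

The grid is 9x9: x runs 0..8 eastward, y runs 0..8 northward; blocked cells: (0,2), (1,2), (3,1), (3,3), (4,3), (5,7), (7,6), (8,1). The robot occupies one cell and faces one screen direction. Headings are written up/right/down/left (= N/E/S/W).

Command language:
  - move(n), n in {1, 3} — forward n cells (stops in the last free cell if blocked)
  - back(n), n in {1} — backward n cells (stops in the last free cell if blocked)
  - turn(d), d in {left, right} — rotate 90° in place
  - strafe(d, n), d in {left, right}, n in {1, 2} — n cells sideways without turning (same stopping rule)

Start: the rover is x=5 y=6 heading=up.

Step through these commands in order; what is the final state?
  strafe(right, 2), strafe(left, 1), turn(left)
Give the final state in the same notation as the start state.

initial: x=5 y=6 heading=up
1. strafe(right, 2) → x=6 y=6 heading=up
2. strafe(left, 1) → x=5 y=6 heading=up
3. turn(left) → x=5 y=6 heading=left

x=5 y=6 heading=left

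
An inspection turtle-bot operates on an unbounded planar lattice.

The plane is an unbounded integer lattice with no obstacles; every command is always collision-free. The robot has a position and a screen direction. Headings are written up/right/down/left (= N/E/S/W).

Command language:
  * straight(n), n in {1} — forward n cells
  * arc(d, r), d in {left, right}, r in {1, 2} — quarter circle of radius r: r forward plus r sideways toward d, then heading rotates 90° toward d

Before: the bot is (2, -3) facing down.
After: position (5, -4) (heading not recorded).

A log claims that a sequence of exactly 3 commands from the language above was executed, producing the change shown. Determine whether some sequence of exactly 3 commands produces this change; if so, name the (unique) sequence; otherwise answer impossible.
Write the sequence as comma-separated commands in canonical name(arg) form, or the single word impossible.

key: order matters: swapping arc(left, 1) and straight(1) lands elsewhere
t0: (2, -3) facing down
t=1 arc(left, 1) ⇒ (3, -4) facing right
t=2 straight(1) ⇒ (4, -4) facing right
t=3 straight(1) ⇒ (5, -4) facing right
no rival 3-sequence matches.

arc(left, 1), straight(1), straight(1)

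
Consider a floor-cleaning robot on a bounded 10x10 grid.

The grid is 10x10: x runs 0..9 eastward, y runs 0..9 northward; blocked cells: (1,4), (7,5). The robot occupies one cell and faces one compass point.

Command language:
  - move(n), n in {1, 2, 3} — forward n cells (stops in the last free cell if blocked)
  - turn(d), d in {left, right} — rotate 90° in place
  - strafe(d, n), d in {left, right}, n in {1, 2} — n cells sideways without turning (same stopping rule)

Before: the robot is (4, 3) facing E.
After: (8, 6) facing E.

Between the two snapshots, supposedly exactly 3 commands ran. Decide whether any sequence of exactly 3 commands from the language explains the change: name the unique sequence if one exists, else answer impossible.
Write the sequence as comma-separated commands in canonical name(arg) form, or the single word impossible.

all 729 sequences checked — none match.

impossible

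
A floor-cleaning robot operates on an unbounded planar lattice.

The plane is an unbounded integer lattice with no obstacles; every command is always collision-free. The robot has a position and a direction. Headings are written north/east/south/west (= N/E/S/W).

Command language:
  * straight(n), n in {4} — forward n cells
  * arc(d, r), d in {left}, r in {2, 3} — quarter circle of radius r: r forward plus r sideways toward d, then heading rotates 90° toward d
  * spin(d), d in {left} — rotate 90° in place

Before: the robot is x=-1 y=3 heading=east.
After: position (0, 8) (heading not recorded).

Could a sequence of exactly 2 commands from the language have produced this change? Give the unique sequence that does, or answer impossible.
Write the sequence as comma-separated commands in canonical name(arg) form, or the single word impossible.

arc(left, 3), arc(left, 2)

key: order matters: swapping arc(left, 3) and arc(left, 2) lands elsewhere
begin: x=-1 y=3 heading=east
t=1 arc(left, 3) ⇒ x=2 y=6 heading=north
t=2 arc(left, 2) ⇒ x=0 y=8 heading=west
all 16 alternatives checked — unique.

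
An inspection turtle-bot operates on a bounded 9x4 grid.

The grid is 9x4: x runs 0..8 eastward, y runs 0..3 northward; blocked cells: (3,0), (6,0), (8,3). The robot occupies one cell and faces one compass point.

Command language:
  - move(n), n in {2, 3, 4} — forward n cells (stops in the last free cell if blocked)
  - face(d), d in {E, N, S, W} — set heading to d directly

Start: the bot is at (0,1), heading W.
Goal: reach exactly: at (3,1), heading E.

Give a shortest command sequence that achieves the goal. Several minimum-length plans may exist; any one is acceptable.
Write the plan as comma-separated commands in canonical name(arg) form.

face(E), move(3)

begin: at (0,1), heading W
[1] after face(E): at (0,1), heading E
[2] after move(3): at (3,1), heading E
nothing shorter than 2 reaches the goal.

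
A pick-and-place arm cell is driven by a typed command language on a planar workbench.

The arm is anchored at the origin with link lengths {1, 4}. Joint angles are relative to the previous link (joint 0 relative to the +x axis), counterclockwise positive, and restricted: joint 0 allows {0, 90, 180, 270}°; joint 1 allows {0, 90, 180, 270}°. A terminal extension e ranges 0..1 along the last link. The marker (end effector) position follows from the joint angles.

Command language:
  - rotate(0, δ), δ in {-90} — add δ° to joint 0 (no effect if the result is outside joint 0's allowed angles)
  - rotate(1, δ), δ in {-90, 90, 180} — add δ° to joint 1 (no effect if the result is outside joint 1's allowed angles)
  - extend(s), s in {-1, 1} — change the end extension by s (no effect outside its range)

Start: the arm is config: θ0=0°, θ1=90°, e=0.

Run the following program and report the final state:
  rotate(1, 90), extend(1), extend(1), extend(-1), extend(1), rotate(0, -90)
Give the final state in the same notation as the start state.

config: θ0=270°, θ1=180°, e=1

start: config: θ0=0°, θ1=90°, e=0
step 1 (rotate(1, 90)): config: θ0=0°, θ1=180°, e=0
step 2 (extend(1)): config: θ0=0°, θ1=180°, e=1
step 3 (extend(1)): config: θ0=0°, θ1=180°, e=1
step 4 (extend(-1)): config: θ0=0°, θ1=180°, e=0
step 5 (extend(1)): config: θ0=0°, θ1=180°, e=1
step 6 (rotate(0, -90)): config: θ0=270°, θ1=180°, e=1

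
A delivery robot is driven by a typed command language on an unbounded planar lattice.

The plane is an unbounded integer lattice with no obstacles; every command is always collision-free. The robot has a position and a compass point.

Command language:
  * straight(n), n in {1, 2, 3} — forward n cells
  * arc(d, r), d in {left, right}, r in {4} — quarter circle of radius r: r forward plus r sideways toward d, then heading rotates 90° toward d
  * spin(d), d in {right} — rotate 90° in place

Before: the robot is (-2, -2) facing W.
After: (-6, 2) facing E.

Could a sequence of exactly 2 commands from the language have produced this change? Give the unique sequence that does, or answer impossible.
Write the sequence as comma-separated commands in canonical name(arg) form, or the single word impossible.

key: cell and facing (now E) both changed — the 2 commands mix motion and turning
start: (-2, -2) facing W
[1] after arc(right, 4): (-6, 2) facing N
[2] after spin(right): (-6, 2) facing E
no rival 2-sequence matches.

arc(right, 4), spin(right)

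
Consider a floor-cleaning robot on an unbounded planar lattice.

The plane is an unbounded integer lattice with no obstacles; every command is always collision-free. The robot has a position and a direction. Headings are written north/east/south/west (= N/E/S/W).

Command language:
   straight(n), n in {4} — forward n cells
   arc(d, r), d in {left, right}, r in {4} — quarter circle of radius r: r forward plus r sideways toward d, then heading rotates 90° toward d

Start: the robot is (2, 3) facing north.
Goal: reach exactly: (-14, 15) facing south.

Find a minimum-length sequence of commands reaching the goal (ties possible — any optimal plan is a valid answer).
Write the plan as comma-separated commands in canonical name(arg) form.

straight(4), arc(left, 4), arc(right, 4), arc(left, 4), arc(left, 4)

begin: (2, 3) facing north
[1] after straight(4): (2, 7) facing north
[2] after arc(left, 4): (-2, 11) facing west
[3] after arc(right, 4): (-6, 15) facing north
[4] after arc(left, 4): (-10, 19) facing west
[5] after arc(left, 4): (-14, 15) facing south
minimal: 5 command(s), checked below 5.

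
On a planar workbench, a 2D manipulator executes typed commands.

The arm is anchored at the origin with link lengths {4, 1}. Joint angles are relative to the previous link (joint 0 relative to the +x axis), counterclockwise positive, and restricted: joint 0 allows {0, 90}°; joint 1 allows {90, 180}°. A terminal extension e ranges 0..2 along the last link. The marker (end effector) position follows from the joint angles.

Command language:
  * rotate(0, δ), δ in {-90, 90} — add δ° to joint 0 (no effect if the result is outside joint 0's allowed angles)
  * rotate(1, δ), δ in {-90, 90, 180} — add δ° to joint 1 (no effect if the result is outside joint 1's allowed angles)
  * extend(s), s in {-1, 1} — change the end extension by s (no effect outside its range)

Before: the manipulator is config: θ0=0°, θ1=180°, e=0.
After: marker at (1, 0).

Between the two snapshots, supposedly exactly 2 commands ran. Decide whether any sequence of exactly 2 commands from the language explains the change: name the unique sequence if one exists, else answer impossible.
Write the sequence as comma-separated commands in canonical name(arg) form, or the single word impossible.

begin: config: θ0=0°, θ1=180°, e=0
t=1 extend(1) ⇒ config: θ0=0°, θ1=180°, e=1
t=2 extend(1) ⇒ config: θ0=0°, θ1=180°, e=2
all 49 alternatives checked — unique.

extend(1), extend(1)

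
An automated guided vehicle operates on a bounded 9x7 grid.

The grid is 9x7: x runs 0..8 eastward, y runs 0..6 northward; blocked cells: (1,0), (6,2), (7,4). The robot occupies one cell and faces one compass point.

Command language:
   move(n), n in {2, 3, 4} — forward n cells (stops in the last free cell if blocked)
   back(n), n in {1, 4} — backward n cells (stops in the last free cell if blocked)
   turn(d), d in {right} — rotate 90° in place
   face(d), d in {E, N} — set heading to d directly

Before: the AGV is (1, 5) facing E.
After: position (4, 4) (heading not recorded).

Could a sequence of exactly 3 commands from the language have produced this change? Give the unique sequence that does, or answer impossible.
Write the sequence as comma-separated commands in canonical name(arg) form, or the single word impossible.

move(3), face(N), back(1)

key: running back(1) before move(3) would end elsewhere — order is forced
t0: (1, 5) facing E
1. move(3) → (4, 5) facing E
2. face(N) → (4, 5) facing N
3. back(1) → (4, 4) facing N
all 512 alternatives checked — unique.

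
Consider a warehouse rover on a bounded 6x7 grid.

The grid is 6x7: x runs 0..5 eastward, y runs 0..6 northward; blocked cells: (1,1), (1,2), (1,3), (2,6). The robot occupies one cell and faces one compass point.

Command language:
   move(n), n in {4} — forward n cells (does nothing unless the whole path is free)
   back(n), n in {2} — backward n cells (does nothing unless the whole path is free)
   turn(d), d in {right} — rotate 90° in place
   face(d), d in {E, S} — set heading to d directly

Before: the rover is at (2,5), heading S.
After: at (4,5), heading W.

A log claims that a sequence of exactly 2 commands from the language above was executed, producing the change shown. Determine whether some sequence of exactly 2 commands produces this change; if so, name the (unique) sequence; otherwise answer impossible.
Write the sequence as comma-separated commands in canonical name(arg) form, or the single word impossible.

turn(right), back(2)

key: order matters: swapping turn(right) and back(2) lands elsewhere
begin: at (2,5), heading S
step 1 (turn(right)): at (2,5), heading W
step 2 (back(2)): at (4,5), heading W
uniquely the one of 25 2-step routes that fits.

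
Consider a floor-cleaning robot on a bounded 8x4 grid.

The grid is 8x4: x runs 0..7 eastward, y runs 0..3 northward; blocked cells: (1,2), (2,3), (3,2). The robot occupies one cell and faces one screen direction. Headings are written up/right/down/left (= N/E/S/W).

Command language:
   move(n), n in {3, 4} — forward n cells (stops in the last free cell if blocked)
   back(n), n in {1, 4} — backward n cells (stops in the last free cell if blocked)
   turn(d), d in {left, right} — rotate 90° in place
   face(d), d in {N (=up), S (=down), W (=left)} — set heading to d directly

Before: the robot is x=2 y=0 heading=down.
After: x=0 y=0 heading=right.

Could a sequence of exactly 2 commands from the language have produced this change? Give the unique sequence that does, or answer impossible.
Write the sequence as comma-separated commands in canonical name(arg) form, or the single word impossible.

key: order matters: swapping turn(left) and back(4) lands elsewhere
initial: x=2 y=0 heading=down
[1] after turn(left): x=2 y=0 heading=right
[2] after back(4): x=0 y=0 heading=right
no other 2-command option fits: unique.

turn(left), back(4)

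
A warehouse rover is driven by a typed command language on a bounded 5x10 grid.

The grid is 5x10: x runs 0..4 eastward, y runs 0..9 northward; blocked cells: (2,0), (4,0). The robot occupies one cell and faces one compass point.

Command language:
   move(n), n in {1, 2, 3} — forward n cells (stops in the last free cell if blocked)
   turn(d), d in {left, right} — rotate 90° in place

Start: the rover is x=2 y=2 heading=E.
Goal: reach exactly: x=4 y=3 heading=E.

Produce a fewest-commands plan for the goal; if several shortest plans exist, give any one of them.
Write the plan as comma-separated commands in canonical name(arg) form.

t0: x=2 y=2 heading=E
1. move(2) → x=4 y=2 heading=E
2. turn(left) → x=4 y=2 heading=N
3. move(1) → x=4 y=3 heading=N
4. turn(right) → x=4 y=3 heading=E
minimal: 4 command(s), checked below 4.

move(2), turn(left), move(1), turn(right)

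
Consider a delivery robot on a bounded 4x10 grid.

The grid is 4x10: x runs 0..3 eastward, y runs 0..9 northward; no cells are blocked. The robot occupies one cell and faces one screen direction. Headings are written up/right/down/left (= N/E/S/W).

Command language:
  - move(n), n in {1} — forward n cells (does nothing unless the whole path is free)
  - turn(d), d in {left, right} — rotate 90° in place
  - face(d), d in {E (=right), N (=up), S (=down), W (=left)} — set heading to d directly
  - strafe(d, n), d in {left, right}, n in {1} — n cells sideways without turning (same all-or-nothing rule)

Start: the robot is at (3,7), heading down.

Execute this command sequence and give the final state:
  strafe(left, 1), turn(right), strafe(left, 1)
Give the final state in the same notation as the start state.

t0: at (3,7), heading down
1. strafe(left, 1) → at (3,7), heading down
2. turn(right) → at (3,7), heading left
3. strafe(left, 1) → at (3,6), heading left

at (3,6), heading left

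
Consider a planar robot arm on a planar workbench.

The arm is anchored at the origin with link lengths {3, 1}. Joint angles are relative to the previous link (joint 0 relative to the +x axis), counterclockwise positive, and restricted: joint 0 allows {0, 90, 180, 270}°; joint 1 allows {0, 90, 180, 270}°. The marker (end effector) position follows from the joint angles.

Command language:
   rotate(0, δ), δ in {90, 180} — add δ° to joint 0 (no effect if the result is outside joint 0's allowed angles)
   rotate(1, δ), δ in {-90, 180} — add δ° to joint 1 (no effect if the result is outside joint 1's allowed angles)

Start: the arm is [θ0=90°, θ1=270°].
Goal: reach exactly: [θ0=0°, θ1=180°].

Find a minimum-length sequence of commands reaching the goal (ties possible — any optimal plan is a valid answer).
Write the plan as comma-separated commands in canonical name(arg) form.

rotate(1, -90), rotate(0, 180), rotate(0, 90)

from: [θ0=90°, θ1=270°]
step 1 (rotate(1, -90)): [θ0=90°, θ1=180°]
step 2 (rotate(0, 180)): [θ0=270°, θ1=180°]
step 3 (rotate(0, 90)): [θ0=0°, θ1=180°]
shorter routes all fall short; 3 is best.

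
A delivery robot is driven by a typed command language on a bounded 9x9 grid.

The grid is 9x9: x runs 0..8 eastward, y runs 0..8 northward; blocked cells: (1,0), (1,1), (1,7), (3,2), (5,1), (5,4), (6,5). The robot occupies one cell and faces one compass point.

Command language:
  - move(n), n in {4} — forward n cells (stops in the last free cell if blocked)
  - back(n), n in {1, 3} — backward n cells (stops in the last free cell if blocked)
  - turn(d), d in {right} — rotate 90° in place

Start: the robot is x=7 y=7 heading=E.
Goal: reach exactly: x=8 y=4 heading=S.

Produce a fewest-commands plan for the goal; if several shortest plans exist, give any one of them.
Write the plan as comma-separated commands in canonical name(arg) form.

move(4), turn(right), move(4), back(1)

begin: x=7 y=7 heading=E
1. move(4) → x=8 y=7 heading=E
2. turn(right) → x=8 y=7 heading=S
3. move(4) → x=8 y=3 heading=S
4. back(1) → x=8 y=4 heading=S
shorter routes all fall short; 4 is best.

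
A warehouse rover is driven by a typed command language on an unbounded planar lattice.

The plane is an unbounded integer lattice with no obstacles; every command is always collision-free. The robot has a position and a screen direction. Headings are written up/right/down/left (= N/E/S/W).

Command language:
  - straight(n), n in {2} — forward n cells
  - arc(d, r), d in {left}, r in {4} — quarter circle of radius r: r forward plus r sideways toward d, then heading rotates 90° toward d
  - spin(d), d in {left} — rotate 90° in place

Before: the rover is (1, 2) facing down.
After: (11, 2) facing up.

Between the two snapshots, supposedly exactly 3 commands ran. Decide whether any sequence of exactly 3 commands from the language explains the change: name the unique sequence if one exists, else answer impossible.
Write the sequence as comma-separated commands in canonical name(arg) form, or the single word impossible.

key: position moved to (11,2) AND the heading swung to N — translation plus rotation needed
begin: (1, 2) facing down
t=1 arc(left, 4) ⇒ (5, -2) facing right
t=2 straight(2) ⇒ (7, -2) facing right
t=3 arc(left, 4) ⇒ (11, 2) facing up
uniquely the one of 27 3-step routes that fits.

arc(left, 4), straight(2), arc(left, 4)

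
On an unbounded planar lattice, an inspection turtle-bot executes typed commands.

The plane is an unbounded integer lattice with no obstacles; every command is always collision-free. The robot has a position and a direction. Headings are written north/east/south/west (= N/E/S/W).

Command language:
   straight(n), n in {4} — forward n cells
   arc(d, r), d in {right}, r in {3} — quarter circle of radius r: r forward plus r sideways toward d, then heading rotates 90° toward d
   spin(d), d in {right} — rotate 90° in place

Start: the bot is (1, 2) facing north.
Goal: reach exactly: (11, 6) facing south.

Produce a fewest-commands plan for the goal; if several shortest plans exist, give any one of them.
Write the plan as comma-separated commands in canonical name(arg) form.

start: (1, 2) facing north
1. straight(4) → (1, 6) facing north
2. arc(right, 3) → (4, 9) facing east
3. straight(4) → (8, 9) facing east
4. arc(right, 3) → (11, 6) facing south
shorter routes all fall short; 4 is best.

straight(4), arc(right, 3), straight(4), arc(right, 3)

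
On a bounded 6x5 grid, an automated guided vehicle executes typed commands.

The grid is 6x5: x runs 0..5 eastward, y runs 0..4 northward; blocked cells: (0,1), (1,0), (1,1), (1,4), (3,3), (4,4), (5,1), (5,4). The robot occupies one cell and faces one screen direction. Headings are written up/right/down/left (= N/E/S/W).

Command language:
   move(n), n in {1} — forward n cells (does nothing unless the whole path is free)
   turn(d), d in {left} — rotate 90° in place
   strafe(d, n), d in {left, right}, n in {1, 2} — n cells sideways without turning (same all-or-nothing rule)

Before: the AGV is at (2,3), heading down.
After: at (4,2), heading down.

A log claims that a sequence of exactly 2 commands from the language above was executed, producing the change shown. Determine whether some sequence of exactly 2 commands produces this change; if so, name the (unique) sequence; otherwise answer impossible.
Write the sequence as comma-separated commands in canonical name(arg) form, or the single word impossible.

move(1), strafe(left, 2)

key: order matters: swapping move(1) and strafe(left, 2) lands elsewhere
from: at (2,3), heading down
1. move(1) → at (2,2), heading down
2. strafe(left, 2) → at (4,2), heading down
uniquely the one of 36 2-step routes that fits.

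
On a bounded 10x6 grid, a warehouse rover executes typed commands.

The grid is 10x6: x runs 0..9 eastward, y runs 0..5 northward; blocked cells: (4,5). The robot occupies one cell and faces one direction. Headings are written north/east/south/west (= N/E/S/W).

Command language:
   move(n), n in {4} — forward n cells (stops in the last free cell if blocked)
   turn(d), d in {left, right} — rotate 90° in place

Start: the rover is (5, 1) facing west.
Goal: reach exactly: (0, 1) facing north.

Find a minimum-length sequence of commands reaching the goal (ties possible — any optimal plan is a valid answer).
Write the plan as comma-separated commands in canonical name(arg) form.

move(4), move(4), turn(right)

from: (5, 1) facing west
[1] after move(4): (1, 1) facing west
[2] after move(4): (0, 1) facing west
[3] after turn(right): (0, 1) facing north
minimal: 3 command(s), checked below 3.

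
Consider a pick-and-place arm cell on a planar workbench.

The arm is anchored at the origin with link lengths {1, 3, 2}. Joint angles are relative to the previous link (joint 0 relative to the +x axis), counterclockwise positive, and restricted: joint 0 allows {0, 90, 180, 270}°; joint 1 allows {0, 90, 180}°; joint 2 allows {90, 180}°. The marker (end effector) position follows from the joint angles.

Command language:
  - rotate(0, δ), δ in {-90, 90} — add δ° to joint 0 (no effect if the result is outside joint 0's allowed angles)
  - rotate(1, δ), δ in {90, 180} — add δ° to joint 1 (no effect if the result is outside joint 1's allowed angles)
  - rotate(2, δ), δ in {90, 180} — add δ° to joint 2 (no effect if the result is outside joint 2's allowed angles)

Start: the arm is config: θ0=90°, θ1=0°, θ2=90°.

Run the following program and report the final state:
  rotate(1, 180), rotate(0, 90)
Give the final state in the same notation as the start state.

begin: config: θ0=90°, θ1=0°, θ2=90°
step 1 (rotate(1, 180)): config: θ0=90°, θ1=180°, θ2=90°
step 2 (rotate(0, 90)): config: θ0=180°, θ1=180°, θ2=90°

config: θ0=180°, θ1=180°, θ2=90°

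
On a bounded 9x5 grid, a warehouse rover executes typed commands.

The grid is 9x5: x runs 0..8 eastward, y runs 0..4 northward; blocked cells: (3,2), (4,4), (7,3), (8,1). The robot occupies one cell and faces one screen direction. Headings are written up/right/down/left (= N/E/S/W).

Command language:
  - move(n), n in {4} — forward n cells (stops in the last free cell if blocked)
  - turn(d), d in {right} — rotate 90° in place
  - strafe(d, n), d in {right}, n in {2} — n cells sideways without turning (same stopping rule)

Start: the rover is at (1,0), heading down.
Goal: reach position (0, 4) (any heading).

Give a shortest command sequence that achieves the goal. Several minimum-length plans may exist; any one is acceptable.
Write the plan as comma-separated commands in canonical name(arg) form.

initial: at (1,0), heading down
1. strafe(right, 2) → at (0,0), heading down
2. turn(right) → at (0,0), heading left
3. strafe(right, 2) → at (0,2), heading left
4. strafe(right, 2) → at (0,4), heading left
nothing shorter than 4 reaches the goal.

strafe(right, 2), turn(right), strafe(right, 2), strafe(right, 2)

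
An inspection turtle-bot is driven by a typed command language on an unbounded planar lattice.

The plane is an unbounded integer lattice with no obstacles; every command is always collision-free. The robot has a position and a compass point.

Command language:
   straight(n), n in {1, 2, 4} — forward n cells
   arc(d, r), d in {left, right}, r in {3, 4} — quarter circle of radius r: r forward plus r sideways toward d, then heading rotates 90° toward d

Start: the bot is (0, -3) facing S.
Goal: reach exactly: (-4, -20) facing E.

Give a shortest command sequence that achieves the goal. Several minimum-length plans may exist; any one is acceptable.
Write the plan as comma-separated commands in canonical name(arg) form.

arc(right, 4), arc(left, 4), straight(4), straight(1), arc(left, 4)

from: (0, -3) facing S
[1] after arc(right, 4): (-4, -7) facing W
[2] after arc(left, 4): (-8, -11) facing S
[3] after straight(4): (-8, -15) facing S
[4] after straight(1): (-8, -16) facing S
[5] after arc(left, 4): (-4, -20) facing E
nothing shorter than 5 reaches the goal.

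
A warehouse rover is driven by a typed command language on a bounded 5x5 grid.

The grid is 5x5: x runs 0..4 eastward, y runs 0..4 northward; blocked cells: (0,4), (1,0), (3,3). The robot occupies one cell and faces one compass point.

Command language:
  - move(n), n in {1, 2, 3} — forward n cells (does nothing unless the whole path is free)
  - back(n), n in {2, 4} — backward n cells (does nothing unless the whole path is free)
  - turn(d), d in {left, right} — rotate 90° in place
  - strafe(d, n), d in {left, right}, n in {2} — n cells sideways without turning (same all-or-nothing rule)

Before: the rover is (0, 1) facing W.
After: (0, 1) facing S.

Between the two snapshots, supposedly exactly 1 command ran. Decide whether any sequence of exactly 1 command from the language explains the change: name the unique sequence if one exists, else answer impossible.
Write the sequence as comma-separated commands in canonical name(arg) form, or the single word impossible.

key: (0,1) unchanged — the single command moves nothing
initial: (0, 1) facing W
step 1 (turn(left)): (0, 1) facing S
no other 1-command option fits: unique.

turn(left)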